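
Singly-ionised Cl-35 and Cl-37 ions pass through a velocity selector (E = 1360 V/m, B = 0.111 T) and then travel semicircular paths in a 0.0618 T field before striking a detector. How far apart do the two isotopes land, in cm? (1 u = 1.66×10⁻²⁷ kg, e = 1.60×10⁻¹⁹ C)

Δd ≈ 0.823 cm

Both emerge at v = E/B₁ = 1.23×10^4 m/s.
r = mv/(qB₂), so r₁ = 0.07199 m and r₂ = 0.07611 m, giving Δr = 4.11×10^-3 m.
After a semicircle each ion lands a diameter 2r from the entry slit, so the separation is 2Δr = 8.23×10^-3 m.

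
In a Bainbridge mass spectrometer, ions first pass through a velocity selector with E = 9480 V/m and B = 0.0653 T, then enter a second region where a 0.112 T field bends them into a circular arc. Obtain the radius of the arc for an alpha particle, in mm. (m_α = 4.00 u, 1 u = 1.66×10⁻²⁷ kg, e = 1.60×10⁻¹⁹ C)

The selector passes v = E/B = 9480/0.0653 = 1.45×10^5 m/s.
In the deflection region, r = mv/(qB₂) = (6.64×10^-27)(1.45×10^5) / [(2×1.60×10^-19)(0.112)] = 0.0269 m.

r ≈ 26.9 mm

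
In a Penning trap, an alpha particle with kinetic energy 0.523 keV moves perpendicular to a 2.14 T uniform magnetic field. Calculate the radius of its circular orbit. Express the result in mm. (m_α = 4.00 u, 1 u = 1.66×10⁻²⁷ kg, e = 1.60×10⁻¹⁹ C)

r ≈ 1.54 mm

Convert the energy: K = 0.523 keV = 8.37×10^-17 J.
v = √(2K/m) = √(2·8.37×10^-17/6.64×10^-27) = 1.59×10^5 m/s.
r = mv/(qB) = (6.64×10^-27)(1.59×10^5) / [(2×1.60×10^-19)(2.14)] = 1.54×10^-3 m.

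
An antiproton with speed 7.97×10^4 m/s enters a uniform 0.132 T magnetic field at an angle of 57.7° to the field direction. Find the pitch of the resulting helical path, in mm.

pitch ≈ 21.2 mm

The velocity component along B is v∥ = v cos57.7° = 4.26×10^4 m/s.
The cyclotron period T = 2πm/(qB) = 4.97×10^-7 s is set by m, q, B alone.
Pitch = v∥·T = (4.26×10^4)(4.97×10^-7) = 0.0212 m.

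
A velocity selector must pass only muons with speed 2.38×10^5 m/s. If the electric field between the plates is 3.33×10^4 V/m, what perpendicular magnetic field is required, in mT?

B ≈ 140 mT

qE = qvB ⇒ B = E/v = (3.33×10^4) / (2.38×10^5) = 0.140 T.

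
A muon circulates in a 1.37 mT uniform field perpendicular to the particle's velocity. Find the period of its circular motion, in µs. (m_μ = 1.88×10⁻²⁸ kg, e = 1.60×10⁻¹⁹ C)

The cyclotron period is independent of speed: T = 2πm/(qB).
T = 2π(1.88×10^-28) / [(1×1.60×10^-19)(1.37×10^-3)] = 5.39×10^-6 s.

T ≈ 5.39 µs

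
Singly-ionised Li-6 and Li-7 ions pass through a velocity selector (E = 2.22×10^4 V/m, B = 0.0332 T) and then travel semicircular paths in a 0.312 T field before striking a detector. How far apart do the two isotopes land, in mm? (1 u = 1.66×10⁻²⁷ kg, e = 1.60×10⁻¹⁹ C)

Both emerge at v = E/B₁ = 6.69×10^5 m/s.
r = mv/(qB₂), so r₁ = 0.1334 m and r₂ = 0.1556 m, giving Δr = 0.0222 m.
After a semicircle each ion lands a diameter 2r from the entry slit, so the separation is 2Δr = 0.0445 m.

Δd ≈ 44.5 mm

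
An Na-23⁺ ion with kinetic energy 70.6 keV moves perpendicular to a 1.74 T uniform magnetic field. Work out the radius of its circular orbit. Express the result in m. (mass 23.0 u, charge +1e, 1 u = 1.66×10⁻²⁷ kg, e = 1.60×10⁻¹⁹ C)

Convert the energy: K = 70.6 keV = 1.13×10^-14 J.
v = √(2K/m) = √(2·1.13×10^-14/3.82×10^-26) = 7.69×10^5 m/s.
r = mv/(qB) = (3.82×10^-26)(7.69×10^5) / [(1×1.60×10^-19)(1.74)] = 0.105 m.

r ≈ 0.105 m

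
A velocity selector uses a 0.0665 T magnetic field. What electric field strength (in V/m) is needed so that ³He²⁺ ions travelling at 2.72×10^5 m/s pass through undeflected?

qE = qvB ⇒ E = vB = (2.72×10^5)(0.0665) = 1.81×10^4 V/m.

E ≈ 1.81×10^4 V/m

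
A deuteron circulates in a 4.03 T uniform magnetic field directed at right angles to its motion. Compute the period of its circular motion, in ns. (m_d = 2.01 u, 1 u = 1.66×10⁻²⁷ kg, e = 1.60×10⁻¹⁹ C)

T ≈ 32.5 ns

The cyclotron period is independent of speed: T = 2πm/(qB).
T = 2π(3.34×10^-27) / [(1×1.60×10^-19)(4.03)] = 3.25×10^-8 s.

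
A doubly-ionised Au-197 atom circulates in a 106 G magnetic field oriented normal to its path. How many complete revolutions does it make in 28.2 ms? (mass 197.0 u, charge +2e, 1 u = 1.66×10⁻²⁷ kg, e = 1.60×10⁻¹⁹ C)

N = 46

T = 2πm/(qB) = 2π(3.2702×10^-25) / [(2×1.60×10^-19)(0.0106)] = 6.0576×10^-4 s.
N = t/T = 0.0282 / 6.0576×10^-4 ≈ 46.55, so 46 complete revolutions.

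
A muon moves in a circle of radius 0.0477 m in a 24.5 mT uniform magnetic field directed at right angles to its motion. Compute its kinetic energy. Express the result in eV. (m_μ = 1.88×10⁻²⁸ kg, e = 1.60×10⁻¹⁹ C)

v = qBr/m = (1×1.60×10^-19)(0.0245)(0.0477) / (1.88×10^-28) = 9.95×10^5 m/s.
K = ½mv² = 0.5·(1.88×10^-28)·(9.95×10^5)² = 9.30×10^-17 J = 581 eV.

K ≈ 581 eV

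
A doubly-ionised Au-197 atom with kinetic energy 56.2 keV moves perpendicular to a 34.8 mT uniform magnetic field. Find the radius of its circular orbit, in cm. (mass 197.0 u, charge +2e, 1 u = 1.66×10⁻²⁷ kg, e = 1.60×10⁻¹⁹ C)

r ≈ 689 cm

Convert the energy: K = 56.2 keV = 8.99×10^-15 J.
v = √(2K/m) = √(2·8.99×10^-15/3.27×10^-25) = 2.35×10^5 m/s.
r = mv/(qB) = (3.27×10^-25)(2.35×10^5) / [(2×1.60×10^-19)(0.0348)] = 6.89 m.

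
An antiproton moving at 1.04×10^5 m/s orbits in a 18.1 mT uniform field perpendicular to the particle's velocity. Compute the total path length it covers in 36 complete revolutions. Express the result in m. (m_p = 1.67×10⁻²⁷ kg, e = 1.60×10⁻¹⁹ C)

L ≈ 13.6 m

r = mv/(qB) = 0.0600 m, so one revolution covers 2πr = 0.377 m.
In 36 revolutions: L = 36·2πr = 13.6 m.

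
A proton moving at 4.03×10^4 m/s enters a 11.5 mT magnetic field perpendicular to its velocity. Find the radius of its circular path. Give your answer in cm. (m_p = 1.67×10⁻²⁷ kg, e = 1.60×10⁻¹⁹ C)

The magnetic force provides the centripetal force: qvB = mv²/r, so r = mv/(qB).
r = (1.67×10^-27 kg)(4.03×10^4 m/s) / [(1×1.60×10^-19 C)(0.0115 T)] = 0.0366 m.

r ≈ 3.66 cm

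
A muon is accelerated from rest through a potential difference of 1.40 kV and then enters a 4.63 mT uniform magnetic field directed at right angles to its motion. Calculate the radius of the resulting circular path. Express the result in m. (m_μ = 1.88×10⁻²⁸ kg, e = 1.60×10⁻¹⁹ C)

The kinetic energy gained is K = qV = (1×1.60×10^-19)(1400) = 2.24×10^-16 J.
v = √(2K/m) = 1.54×10^6 m/s.
r = mv/(qB) = (1.88×10^-28)(1.54×10^6) / [(1×1.60×10^-19)(4.63×10^-3)] = 0.392 m.

r ≈ 0.392 m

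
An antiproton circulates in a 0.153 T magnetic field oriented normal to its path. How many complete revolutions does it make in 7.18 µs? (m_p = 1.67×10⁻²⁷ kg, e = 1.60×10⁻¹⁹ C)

N = 16

T = 2πm/(qB) = 2π(1.67×10^-27) / [(1×1.60×10^-19)(0.153)] = 4.2863×10^-7 s.
N = t/T = 7.18×10^-6 / 4.2863×10^-7 ≈ 16.75, so 16 complete revolutions.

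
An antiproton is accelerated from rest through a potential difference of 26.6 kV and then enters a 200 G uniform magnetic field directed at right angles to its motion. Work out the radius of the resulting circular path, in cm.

r ≈ 118 cm

The kinetic energy gained is K = qV = (1×1.60×10^-19)(2.66×10^4) = 4.26×10^-15 J.
v = √(2K/m) = 2.26×10^6 m/s.
r = mv/(qB) = (1.67×10^-27)(2.26×10^6) / [(1×1.60×10^-19)(0.0200)] = 1.18 m.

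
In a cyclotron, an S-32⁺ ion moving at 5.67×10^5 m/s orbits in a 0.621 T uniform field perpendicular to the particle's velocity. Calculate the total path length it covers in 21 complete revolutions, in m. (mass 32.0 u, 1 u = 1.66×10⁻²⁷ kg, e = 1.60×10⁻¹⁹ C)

r = mv/(qB) = 0.303 m, so one revolution covers 2πr = 1.90 m.
In 21 revolutions: L = 21·2πr = 40.0 m.

L ≈ 40.0 m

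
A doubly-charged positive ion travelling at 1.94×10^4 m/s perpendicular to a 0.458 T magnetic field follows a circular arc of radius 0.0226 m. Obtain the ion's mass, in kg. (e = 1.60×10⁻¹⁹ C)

m ≈ 1.71×10^-25 kg

qvB = mv²/r ⇒ m = qBr/v.
m = (2×1.60×10^-19)(0.458)(0.0226) / (1.94×10^4) = 1.71×10^-25 kg.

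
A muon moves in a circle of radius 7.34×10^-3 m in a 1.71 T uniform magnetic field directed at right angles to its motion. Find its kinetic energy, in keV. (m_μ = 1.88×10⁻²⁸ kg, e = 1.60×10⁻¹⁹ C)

K ≈ 67.0 keV

v = qBr/m = (1×1.60×10^-19)(1.71)(7.34×10^-3) / (1.88×10^-28) = 1.07×10^7 m/s.
K = ½mv² = 0.5·(1.88×10^-28)·(1.07×10^7)² = 1.07×10^-14 J = 67.0 keV.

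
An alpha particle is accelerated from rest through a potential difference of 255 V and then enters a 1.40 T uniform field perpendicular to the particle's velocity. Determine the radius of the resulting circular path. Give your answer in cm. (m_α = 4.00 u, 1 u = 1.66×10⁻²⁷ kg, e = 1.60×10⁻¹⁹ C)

The kinetic energy gained is K = qV = (2×1.60×10^-19)(255) = 8.16×10^-17 J.
v = √(2K/m) = 1.57×10^5 m/s.
r = mv/(qB) = (6.64×10^-27)(1.57×10^5) / [(2×1.60×10^-19)(1.40)] = 2.32×10^-3 m.

r ≈ 0.232 cm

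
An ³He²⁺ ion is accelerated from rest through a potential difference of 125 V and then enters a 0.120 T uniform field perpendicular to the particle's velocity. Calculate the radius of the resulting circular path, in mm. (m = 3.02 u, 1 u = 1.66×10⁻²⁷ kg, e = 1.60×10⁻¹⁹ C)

r ≈ 16.5 mm

The kinetic energy gained is K = qV = (2×1.60×10^-19)(125) = 4.00×10^-17 J.
v = √(2K/m) = 1.26×10^5 m/s.
r = mv/(qB) = (5.01×10^-27)(1.26×10^5) / [(2×1.60×10^-19)(0.120)] = 0.0165 m.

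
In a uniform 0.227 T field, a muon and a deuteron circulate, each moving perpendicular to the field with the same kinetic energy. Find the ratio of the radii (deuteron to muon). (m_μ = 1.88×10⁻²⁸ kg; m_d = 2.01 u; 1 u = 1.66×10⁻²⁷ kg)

r = √(2mK)/(qB) ⇒ at equal K, r ∝ √m/q.
r_{deuteron}/r_{muon} = 4.21.

ratio ≈ 4.21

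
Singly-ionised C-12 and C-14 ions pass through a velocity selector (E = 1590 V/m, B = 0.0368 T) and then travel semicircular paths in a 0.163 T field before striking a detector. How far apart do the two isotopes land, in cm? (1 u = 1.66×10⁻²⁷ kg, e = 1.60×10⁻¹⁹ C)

Both emerge at v = E/B₁ = 4.32×10^4 m/s.
r = mv/(qB₂), so r₁ = 0.03300 m and r₂ = 0.03850 m, giving Δr = 5.50×10^-3 m.
After a semicircle each ion lands a diameter 2r from the entry slit, so the separation is 2Δr = 0.0110 m.

Δd ≈ 1.10 cm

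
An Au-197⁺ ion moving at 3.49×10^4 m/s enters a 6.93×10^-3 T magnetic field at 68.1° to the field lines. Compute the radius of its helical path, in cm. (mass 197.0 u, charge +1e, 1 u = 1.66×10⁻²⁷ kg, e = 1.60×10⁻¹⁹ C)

r ≈ 955 cm

Only the perpendicular component v⊥ = v sin68.1° = 3.24×10^4 m/s is bent by the field.
r = m v⊥ /(qB) = (3.27×10^-25)(3.24×10^4) / [(1×1.60×10^-19)(6.93×10^-3)] = 9.55 m.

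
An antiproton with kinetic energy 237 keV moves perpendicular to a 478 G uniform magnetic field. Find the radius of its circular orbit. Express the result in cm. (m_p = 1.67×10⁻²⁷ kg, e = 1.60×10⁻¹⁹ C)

r ≈ 147 cm

Convert the energy: K = 237 keV = 3.79×10^-14 J.
v = √(2K/m) = √(2·3.79×10^-14/1.67×10^-27) = 6.74×10^6 m/s.
r = mv/(qB) = (1.67×10^-27)(6.74×10^6) / [(1×1.60×10^-19)(0.0478)] = 1.47 m.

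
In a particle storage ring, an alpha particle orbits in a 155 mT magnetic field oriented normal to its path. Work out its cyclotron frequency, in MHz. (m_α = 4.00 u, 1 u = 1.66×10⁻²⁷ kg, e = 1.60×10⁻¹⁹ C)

f = qB/(2πm) = (2×1.60×10^-19)(0.155) / [2π(6.64×10^-27)] = 1.19×10^6 Hz.

f ≈ 1.19 MHz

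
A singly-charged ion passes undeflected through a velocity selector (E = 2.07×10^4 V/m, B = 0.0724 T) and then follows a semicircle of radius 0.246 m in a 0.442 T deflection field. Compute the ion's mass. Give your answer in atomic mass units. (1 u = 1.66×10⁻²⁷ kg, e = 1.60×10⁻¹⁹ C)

v = E/B₁ = 2.86×10^5 m/s.
From r = mv/(qB₂), m = qB₂r/v = (1×1.60×10^-19)(0.442)(0.246) / (2.86×10^5) = 6.08×10^-26 kg.
In atomic mass units: m = 6.08×10^-26 / 1.66×10^-27 = 36.7 u.

m ≈ 36.7 u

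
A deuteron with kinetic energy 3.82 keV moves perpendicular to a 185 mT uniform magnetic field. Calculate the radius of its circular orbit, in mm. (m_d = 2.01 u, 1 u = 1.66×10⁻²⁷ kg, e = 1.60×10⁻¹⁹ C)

Convert the energy: K = 3.82 keV = 6.11×10^-16 J.
v = √(2K/m) = √(2·6.11×10^-16/3.34×10^-27) = 6.05×10^5 m/s.
r = mv/(qB) = (3.34×10^-27)(6.05×10^5) / [(1×1.60×10^-19)(0.185)] = 0.0682 m.

r ≈ 68.2 mm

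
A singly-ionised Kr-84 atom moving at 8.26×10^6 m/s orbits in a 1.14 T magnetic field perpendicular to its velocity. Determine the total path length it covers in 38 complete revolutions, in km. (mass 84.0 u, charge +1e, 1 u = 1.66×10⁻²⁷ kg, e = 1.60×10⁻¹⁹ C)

r = mv/(qB) = 6.31 m, so one revolution covers 2πr = 39.7 m.
In 38 revolutions: L = 38·2πr = 1510 m.

L ≈ 1.51 km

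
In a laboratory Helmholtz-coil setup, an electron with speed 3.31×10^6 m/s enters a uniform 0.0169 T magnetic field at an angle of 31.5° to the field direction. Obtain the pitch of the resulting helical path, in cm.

pitch ≈ 0.597 cm

The velocity component along B is v∥ = v cos31.5° = 2.82×10^6 m/s.
The cyclotron period T = 2πm/(qB) = 2.12×10^-9 s is set by m, q, B alone.
Pitch = v∥·T = (2.82×10^6)(2.12×10^-9) = 5.97×10^-3 m.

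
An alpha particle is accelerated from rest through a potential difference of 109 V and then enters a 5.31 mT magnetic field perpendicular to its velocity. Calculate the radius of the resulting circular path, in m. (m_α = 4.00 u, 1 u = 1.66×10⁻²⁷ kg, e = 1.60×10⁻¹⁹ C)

The kinetic energy gained is K = qV = (2×1.60×10^-19)(109) = 3.49×10^-17 J.
v = √(2K/m) = 1.02×10^5 m/s.
r = mv/(qB) = (6.64×10^-27)(1.02×10^5) / [(2×1.60×10^-19)(5.31×10^-3)] = 0.401 m.

r ≈ 0.401 m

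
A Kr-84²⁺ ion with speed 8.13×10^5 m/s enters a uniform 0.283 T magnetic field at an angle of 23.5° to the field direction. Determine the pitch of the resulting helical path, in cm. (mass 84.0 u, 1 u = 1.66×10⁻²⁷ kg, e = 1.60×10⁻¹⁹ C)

The velocity component along B is v∥ = v cos23.5° = 7.46×10^5 m/s.
The cyclotron period T = 2πm/(qB) = 9.67×10^-6 s is set by m, q, B alone.
Pitch = v∥·T = (7.46×10^5)(9.67×10^-6) = 7.21 m.

pitch ≈ 721 cm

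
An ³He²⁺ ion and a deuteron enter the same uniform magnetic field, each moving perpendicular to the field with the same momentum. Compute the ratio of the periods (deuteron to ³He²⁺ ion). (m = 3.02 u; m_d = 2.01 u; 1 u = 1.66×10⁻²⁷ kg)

ratio ≈ 1.33

T = 2πm/(qB) is independent of speed, so T₂/T₁ = (m₂/q₂)/(m₁/q₁).
T_{deuteron}/T_{³He²⁺ ion} = (3.34×10^-27/1e) / (5.01×10^-27/2e) = 1.33.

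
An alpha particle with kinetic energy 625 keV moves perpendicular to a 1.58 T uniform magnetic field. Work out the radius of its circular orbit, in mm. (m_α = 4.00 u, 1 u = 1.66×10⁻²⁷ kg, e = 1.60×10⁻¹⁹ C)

r ≈ 72.1 mm

Convert the energy: K = 625 keV = 1.00×10^-13 J.
v = √(2K/m) = √(2·1.00×10^-13/6.64×10^-27) = 5.49×10^6 m/s.
r = mv/(qB) = (6.64×10^-27)(5.49×10^6) / [(2×1.60×10^-19)(1.58)] = 0.0721 m.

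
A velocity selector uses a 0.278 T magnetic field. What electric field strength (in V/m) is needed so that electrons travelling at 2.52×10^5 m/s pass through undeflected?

E ≈ 7.01×10^4 V/m

qE = qvB ⇒ E = vB = (2.52×10^5)(0.278) = 7.01×10^4 V/m.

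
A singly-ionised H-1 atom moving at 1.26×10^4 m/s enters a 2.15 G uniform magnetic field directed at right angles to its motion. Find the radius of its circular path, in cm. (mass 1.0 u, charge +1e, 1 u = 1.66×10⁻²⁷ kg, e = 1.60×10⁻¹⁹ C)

The magnetic force provides the centripetal force: qvB = mv²/r, so r = mv/(qB).
r = (1.66×10^-27 kg)(1.26×10^4 m/s) / [(1×1.60×10^-19 C)(2.15×10^-4 T)] = 0.608 m.

r ≈ 60.8 cm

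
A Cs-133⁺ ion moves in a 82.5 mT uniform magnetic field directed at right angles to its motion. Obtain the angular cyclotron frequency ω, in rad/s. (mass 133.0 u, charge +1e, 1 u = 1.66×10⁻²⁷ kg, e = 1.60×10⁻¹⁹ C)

ω = qB/m = (1×1.60×10^-19)(0.0825) / (2.21×10^-25) = 5.98×10^4 rad/s.

ω ≈ 5.98×10^4 rad/s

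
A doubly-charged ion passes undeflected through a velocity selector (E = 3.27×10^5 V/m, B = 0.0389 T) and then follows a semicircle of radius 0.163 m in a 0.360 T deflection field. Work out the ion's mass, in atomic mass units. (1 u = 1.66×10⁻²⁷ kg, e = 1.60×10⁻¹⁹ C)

m ≈ 1.35 u

v = E/B₁ = 8.41×10^6 m/s.
From r = mv/(qB₂), m = qB₂r/v = (2×1.60×10^-19)(0.360)(0.163) / (8.41×10^6) = 2.23×10^-27 kg.
In atomic mass units: m = 2.23×10^-27 / 1.66×10^-27 = 1.35 u.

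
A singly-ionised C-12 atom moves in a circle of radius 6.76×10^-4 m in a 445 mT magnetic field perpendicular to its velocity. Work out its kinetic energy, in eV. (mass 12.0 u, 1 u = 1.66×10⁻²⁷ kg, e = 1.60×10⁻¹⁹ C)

v = qBr/m = (1×1.60×10^-19)(0.445)(6.76×10^-4) / (1.99×10^-26) = 2420 m/s.
K = ½mv² = 0.5·(1.99×10^-26)·(2420)² = 5.81×10^-20 J = 0.363 eV.

K ≈ 0.363 eV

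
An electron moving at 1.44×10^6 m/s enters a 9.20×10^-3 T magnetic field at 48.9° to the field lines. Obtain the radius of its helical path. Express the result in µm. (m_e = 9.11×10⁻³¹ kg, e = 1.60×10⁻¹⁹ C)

r ≈ 672 µm

Only the perpendicular component v⊥ = v sin48.9° = 1.09×10^6 m/s is bent by the field.
r = m v⊥ /(qB) = (9.11×10^-31)(1.09×10^6) / [(1×1.60×10^-19)(9.20×10^-3)] = 6.72×10^-4 m.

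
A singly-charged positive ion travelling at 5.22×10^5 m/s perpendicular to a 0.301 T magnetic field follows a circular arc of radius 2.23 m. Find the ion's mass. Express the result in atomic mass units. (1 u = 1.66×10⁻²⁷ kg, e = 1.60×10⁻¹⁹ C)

qvB = mv²/r ⇒ m = qBr/v.
m = (1×1.60×10^-19)(0.301)(2.23) / (5.22×10^5) = 2.06×10^-25 kg = 124 u.

m ≈ 124 u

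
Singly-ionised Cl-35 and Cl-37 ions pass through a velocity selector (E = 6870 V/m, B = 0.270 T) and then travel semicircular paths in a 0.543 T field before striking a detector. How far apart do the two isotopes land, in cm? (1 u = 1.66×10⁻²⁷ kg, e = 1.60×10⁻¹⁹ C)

Δd ≈ 0.194 cm

Both emerge at v = E/B₁ = 2.54×10^4 m/s.
r = mv/(qB₂), so r₁ = 0.017016 m and r₂ = 0.017988 m, giving Δr = 9.72×10^-4 m.
After a semicircle each ion lands a diameter 2r from the entry slit, so the separation is 2Δr = 1.94×10^-3 m.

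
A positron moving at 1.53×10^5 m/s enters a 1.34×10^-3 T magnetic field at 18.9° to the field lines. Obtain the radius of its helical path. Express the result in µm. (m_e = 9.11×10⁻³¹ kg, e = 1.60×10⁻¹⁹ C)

r ≈ 211 µm

Only the perpendicular component v⊥ = v sin18.9° = 4.96×10^4 m/s is bent by the field.
r = m v⊥ /(qB) = (9.11×10^-31)(4.96×10^4) / [(1×1.60×10^-19)(1.34×10^-3)] = 2.11×10^-4 m.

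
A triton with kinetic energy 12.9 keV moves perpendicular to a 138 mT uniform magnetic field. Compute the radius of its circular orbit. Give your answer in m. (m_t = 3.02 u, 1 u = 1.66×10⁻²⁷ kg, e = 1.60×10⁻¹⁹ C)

r ≈ 0.206 m

Convert the energy: K = 12.9 keV = 2.06×10^-15 J.
v = √(2K/m) = √(2·2.06×10^-15/5.01×10^-27) = 9.07×10^5 m/s.
r = mv/(qB) = (5.01×10^-27)(9.07×10^5) / [(1×1.60×10^-19)(0.138)] = 0.206 m.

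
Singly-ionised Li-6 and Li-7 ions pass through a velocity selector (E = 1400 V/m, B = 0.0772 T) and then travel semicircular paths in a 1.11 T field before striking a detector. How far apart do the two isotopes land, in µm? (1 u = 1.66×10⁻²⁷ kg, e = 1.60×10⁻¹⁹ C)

Both emerge at v = E/B₁ = 1.81×10^4 m/s.
r = mv/(qB₂), so r₁ = 1.017×10^-3 m and r₂ = 1.187×10^-3 m, giving Δr = 1.70×10^-4 m.
After a semicircle each ion lands a diameter 2r from the entry slit, so the separation is 2Δr = 3.39×10^-4 m.

Δd ≈ 339 µm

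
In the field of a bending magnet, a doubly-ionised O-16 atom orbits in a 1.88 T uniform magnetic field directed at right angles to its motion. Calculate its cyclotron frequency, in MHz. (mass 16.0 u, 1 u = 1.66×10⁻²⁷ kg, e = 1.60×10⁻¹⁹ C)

f ≈ 3.60 MHz

f = qB/(2πm) = (2×1.60×10^-19)(1.88) / [2π(2.66×10^-26)] = 3.60×10^6 Hz.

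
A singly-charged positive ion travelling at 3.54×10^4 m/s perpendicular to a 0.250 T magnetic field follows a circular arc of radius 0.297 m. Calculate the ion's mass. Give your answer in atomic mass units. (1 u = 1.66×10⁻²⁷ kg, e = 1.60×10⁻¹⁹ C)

qvB = mv²/r ⇒ m = qBr/v.
m = (1×1.60×10^-19)(0.250)(0.297) / (3.54×10^4) = 3.36×10^-25 kg = 202 u.

m ≈ 202 u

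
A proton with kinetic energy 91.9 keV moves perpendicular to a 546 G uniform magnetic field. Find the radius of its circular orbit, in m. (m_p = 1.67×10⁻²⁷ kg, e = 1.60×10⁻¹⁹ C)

r ≈ 0.802 m

Convert the energy: K = 91.9 keV = 1.47×10^-14 J.
v = √(2K/m) = √(2·1.47×10^-14/1.67×10^-27) = 4.20×10^6 m/s.
r = mv/(qB) = (1.67×10^-27)(4.20×10^6) / [(1×1.60×10^-19)(0.0546)] = 0.802 m.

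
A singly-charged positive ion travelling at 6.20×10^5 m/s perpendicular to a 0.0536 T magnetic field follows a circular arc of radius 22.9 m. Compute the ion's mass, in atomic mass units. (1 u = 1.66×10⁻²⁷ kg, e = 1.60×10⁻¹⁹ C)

qvB = mv²/r ⇒ m = qBr/v.
m = (1×1.60×10^-19)(0.0536)(22.9) / (6.20×10^5) = 3.17×10^-25 kg = 191 u.

m ≈ 191 u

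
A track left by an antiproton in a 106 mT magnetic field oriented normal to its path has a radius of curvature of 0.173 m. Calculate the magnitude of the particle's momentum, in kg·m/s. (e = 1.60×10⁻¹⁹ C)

Since qvB = mv²/r, the momentum p = mv = qBr.
p = (1×1.60×10^-19)(0.106)(0.173) = 2.93×10^-21 kg·m/s.

p ≈ 2.93×10^-21 kg·m/s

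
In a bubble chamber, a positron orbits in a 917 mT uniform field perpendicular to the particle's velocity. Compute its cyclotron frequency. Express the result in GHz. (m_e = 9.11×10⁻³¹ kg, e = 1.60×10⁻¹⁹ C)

f = qB/(2πm) = (1×1.60×10^-19)(0.917) / [2π(9.11×10^-31)] = 2.56×10^10 Hz.

f ≈ 25.6 GHz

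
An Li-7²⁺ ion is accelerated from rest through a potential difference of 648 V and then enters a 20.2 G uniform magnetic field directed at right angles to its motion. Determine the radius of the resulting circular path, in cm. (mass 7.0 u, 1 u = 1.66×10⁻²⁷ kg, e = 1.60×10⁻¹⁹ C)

The kinetic energy gained is K = qV = (2×1.60×10^-19)(648) = 2.07×10^-16 J.
v = √(2K/m) = 1.89×10^5 m/s.
r = mv/(qB) = (1.16×10^-26)(1.89×10^5) / [(2×1.60×10^-19)(2.02×10^-3)] = 3.40 m.

r ≈ 340 cm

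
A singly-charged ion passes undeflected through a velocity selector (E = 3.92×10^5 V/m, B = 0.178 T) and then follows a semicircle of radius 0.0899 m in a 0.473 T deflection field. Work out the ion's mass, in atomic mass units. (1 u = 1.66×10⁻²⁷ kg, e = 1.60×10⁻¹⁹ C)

v = E/B₁ = 2.20×10^6 m/s.
From r = mv/(qB₂), m = qB₂r/v = (1×1.60×10^-19)(0.473)(0.0899) / (2.20×10^6) = 3.09×10^-27 kg.
In atomic mass units: m = 3.09×10^-27 / 1.66×10^-27 = 1.86 u.

m ≈ 1.86 u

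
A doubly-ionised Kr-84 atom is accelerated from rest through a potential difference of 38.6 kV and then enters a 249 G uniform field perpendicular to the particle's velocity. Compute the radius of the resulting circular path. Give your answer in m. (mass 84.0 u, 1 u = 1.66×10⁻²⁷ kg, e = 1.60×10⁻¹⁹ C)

The kinetic energy gained is K = qV = (2×1.60×10^-19)(3.86×10^4) = 1.24×10^-14 J.
v = √(2K/m) = 4.21×10^5 m/s.
r = mv/(qB) = (1.39×10^-25)(4.21×10^5) / [(2×1.60×10^-19)(0.0249)] = 7.37 m.

r ≈ 7.37 m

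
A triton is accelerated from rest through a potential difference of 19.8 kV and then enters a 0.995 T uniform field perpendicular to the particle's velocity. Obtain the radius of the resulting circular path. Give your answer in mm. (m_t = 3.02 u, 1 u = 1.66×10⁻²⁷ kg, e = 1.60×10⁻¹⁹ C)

The kinetic energy gained is K = qV = (1×1.60×10^-19)(1.98×10^4) = 3.17×10^-15 J.
v = √(2K/m) = 1.12×10^6 m/s.
r = mv/(qB) = (5.01×10^-27)(1.12×10^6) / [(1×1.60×10^-19)(0.995)] = 0.0354 m.

r ≈ 35.4 mm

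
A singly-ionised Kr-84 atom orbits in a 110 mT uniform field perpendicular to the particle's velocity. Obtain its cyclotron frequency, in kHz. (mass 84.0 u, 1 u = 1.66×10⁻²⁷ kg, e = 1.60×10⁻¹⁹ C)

f = qB/(2πm) = (1×1.60×10^-19)(0.110) / [2π(1.39×10^-25)] = 2.01×10^4 Hz.

f ≈ 20.1 kHz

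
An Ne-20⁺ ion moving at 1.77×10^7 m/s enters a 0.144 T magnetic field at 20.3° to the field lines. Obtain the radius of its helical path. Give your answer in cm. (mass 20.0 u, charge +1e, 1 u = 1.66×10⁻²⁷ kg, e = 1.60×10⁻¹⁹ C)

Only the perpendicular component v⊥ = v sin20.3° = 6.14×10^6 m/s is bent by the field.
r = m v⊥ /(qB) = (3.32×10^-26)(6.14×10^6) / [(1×1.60×10^-19)(0.144)] = 8.85 m.

r ≈ 885 cm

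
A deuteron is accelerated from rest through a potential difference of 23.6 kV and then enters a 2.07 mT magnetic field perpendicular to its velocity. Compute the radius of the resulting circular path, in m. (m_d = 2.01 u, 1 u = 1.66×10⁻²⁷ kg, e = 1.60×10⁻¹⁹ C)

The kinetic energy gained is K = qV = (1×1.60×10^-19)(2.36×10^4) = 3.78×10^-15 J.
v = √(2K/m) = 1.50×10^6 m/s.
r = mv/(qB) = (3.34×10^-27)(1.50×10^6) / [(1×1.60×10^-19)(2.07×10^-3)] = 15.2 m.

r ≈ 15.2 m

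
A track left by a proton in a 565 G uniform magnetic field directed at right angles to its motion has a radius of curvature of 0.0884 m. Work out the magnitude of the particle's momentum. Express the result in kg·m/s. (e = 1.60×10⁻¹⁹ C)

p ≈ 7.99×10^-22 kg·m/s

Since qvB = mv²/r, the momentum p = mv = qBr.
p = (1×1.60×10^-19)(0.0565)(0.0884) = 7.99×10^-22 kg·m/s.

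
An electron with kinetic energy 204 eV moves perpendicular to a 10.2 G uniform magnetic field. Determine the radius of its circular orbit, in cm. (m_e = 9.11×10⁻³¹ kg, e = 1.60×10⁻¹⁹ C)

r ≈ 4.73 cm

Convert the energy: K = 204 eV = 3.26×10^-17 J.
v = √(2K/m) = √(2·3.26×10^-17/9.11×10^-31) = 8.47×10^6 m/s.
r = mv/(qB) = (9.11×10^-31)(8.47×10^6) / [(1×1.60×10^-19)(1.02×10^-3)] = 0.0473 m.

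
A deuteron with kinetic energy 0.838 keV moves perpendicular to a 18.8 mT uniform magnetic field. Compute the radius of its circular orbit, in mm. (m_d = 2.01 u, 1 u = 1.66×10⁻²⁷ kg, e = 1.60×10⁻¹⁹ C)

Convert the energy: K = 0.838 keV = 1.34×10^-16 J.
v = √(2K/m) = √(2·1.34×10^-16/3.34×10^-27) = 2.83×10^5 m/s.
r = mv/(qB) = (3.34×10^-27)(2.83×10^5) / [(1×1.60×10^-19)(0.0188)] = 0.314 m.

r ≈ 314 mm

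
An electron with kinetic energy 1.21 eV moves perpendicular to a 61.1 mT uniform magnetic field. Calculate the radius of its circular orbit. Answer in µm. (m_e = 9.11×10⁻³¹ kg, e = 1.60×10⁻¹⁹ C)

r ≈ 60.8 µm

Convert the energy: K = 1.21 eV = 1.94×10^-19 J.
v = √(2K/m) = √(2·1.94×10^-19/9.11×10^-31) = 6.52×10^5 m/s.
r = mv/(qB) = (9.11×10^-31)(6.52×10^5) / [(1×1.60×10^-19)(0.0611)] = 6.08×10^-5 m.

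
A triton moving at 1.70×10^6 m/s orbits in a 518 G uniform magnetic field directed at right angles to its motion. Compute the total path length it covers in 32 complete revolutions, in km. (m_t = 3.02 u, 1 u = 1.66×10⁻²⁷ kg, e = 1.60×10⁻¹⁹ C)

r = mv/(qB) = 1.03 m, so one revolution covers 2πr = 6.46 m.
In 32 revolutions: L = 32·2πr = 207 m.

L ≈ 0.207 km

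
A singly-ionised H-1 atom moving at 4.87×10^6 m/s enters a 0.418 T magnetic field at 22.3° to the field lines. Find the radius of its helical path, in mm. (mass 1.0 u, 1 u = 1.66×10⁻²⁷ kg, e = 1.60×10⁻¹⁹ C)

r ≈ 45.9 mm

Only the perpendicular component v⊥ = v sin22.3° = 1.85×10^6 m/s is bent by the field.
r = m v⊥ /(qB) = (1.66×10^-27)(1.85×10^6) / [(1×1.60×10^-19)(0.418)] = 0.0459 m.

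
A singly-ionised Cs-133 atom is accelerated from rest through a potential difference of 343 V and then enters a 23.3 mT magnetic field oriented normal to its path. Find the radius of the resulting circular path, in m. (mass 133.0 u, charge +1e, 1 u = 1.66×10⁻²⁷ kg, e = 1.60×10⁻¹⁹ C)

The kinetic energy gained is K = qV = (1×1.60×10^-19)(343) = 5.49×10^-17 J.
v = √(2K/m) = 2.23×10^4 m/s.
r = mv/(qB) = (2.21×10^-25)(2.23×10^4) / [(1×1.60×10^-19)(0.0233)] = 1.32 m.

r ≈ 1.32 m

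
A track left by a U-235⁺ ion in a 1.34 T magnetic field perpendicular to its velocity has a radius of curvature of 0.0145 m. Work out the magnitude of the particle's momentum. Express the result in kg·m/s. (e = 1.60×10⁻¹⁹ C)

p ≈ 3.11×10^-21 kg·m/s

Since qvB = mv²/r, the momentum p = mv = qBr.
p = (1×1.60×10^-19)(1.34)(0.0145) = 3.11×10^-21 kg·m/s.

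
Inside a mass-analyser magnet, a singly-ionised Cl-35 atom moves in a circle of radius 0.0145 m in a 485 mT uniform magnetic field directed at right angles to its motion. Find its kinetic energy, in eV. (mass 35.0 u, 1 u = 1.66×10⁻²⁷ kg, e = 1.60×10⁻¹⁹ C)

K ≈ 68.1 eV

v = qBr/m = (1×1.60×10^-19)(0.485)(0.0145) / (5.81×10^-26) = 1.94×10^4 m/s.
K = ½mv² = 0.5·(5.81×10^-26)·(1.94×10^4)² = 1.09×10^-17 J = 68.1 eV.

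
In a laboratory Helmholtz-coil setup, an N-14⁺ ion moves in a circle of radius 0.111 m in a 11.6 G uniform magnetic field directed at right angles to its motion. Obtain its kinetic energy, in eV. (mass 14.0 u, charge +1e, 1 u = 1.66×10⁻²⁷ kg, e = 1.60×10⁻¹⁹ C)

v = qBr/m = (1×1.60×10^-19)(1.16×10^-3)(0.111) / (2.32×10^-26) = 886 m/s.
K = ½mv² = 0.5·(2.32×10^-26)·(886)² = 9.13×10^-21 J = 0.0571 eV.

K ≈ 0.0571 eV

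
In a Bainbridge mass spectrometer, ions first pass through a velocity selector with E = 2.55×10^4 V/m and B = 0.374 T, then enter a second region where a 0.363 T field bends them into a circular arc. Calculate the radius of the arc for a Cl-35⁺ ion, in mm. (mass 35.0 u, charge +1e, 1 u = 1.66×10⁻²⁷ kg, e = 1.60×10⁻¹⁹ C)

r ≈ 68.2 mm

The selector passes v = E/B = 2.55×10^4/0.374 = 6.82×10^4 m/s.
In the deflection region, r = mv/(qB₂) = (5.81×10^-26)(6.82×10^4) / [(1×1.60×10^-19)(0.363)] = 0.0682 m.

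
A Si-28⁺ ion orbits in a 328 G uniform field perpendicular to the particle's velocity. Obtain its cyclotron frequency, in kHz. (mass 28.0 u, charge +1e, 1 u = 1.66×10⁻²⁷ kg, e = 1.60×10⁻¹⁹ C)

f = qB/(2πm) = (1×1.60×10^-19)(0.0328) / [2π(4.65×10^-26)] = 1.80×10^4 Hz.

f ≈ 18.0 kHz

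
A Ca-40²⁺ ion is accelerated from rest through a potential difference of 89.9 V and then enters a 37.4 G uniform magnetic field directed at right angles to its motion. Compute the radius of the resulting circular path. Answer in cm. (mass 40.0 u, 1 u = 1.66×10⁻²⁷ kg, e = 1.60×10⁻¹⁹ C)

The kinetic energy gained is K = qV = (2×1.60×10^-19)(89.9) = 2.88×10^-17 J.
v = √(2K/m) = 2.94×10^4 m/s.
r = mv/(qB) = (6.64×10^-26)(2.94×10^4) / [(2×1.60×10^-19)(3.74×10^-3)] = 1.63 m.

r ≈ 163 cm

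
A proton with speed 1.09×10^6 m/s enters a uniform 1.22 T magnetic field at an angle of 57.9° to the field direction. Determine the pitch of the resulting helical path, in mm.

The velocity component along B is v∥ = v cos57.9° = 5.79×10^5 m/s.
The cyclotron period T = 2πm/(qB) = 5.38×10^-8 s is set by m, q, B alone.
Pitch = v∥·T = (5.79×10^5)(5.38×10^-8) = 0.0311 m.

pitch ≈ 31.1 mm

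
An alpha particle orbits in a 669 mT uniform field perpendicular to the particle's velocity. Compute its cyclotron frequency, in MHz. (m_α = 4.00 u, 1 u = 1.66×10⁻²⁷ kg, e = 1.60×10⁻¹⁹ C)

f ≈ 5.13 MHz

f = qB/(2πm) = (2×1.60×10^-19)(0.669) / [2π(6.64×10^-27)] = 5.13×10^6 Hz.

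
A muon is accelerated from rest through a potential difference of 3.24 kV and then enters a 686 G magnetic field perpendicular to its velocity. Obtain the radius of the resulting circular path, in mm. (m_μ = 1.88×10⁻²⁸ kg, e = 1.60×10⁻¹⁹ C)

The kinetic energy gained is K = qV = (1×1.60×10^-19)(3240) = 5.18×10^-16 J.
v = √(2K/m) = 2.35×10^6 m/s.
r = mv/(qB) = (1.88×10^-28)(2.35×10^6) / [(1×1.60×10^-19)(0.0686)] = 0.0402 m.

r ≈ 40.2 mm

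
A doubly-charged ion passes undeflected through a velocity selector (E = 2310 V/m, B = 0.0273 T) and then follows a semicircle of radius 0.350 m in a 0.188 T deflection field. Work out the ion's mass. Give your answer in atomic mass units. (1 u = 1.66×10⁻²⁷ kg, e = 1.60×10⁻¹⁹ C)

v = E/B₁ = 8.46×10^4 m/s.
From r = mv/(qB₂), m = qB₂r/v = (2×1.60×10^-19)(0.188)(0.350) / (8.46×10^4) = 2.49×10^-25 kg.
In atomic mass units: m = 2.49×10^-25 / 1.66×10^-27 = 150 u.

m ≈ 150 u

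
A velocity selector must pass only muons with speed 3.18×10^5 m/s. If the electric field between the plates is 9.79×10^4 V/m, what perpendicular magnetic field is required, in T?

B ≈ 0.308 T

qE = qvB ⇒ B = E/v = (9.79×10^4) / (3.18×10^5) = 0.308 T.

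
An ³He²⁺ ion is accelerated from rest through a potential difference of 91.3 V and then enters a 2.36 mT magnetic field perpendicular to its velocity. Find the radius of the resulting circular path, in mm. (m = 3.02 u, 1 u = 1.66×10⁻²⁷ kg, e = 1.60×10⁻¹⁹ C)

The kinetic energy gained is K = qV = (2×1.60×10^-19)(91.3) = 2.92×10^-17 J.
v = √(2K/m) = 1.08×10^5 m/s.
r = mv/(qB) = (5.01×10^-27)(1.08×10^5) / [(2×1.60×10^-19)(2.36×10^-3)] = 0.717 m.

r ≈ 717 mm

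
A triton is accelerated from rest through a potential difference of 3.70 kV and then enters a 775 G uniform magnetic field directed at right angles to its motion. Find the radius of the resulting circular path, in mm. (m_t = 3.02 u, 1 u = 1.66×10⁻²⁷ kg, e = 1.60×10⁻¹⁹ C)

The kinetic energy gained is K = qV = (1×1.60×10^-19)(3700) = 5.92×10^-16 J.
v = √(2K/m) = 4.86×10^5 m/s.
r = mv/(qB) = (5.01×10^-27)(4.86×10^5) / [(1×1.60×10^-19)(0.0775)] = 0.196 m.

r ≈ 196 mm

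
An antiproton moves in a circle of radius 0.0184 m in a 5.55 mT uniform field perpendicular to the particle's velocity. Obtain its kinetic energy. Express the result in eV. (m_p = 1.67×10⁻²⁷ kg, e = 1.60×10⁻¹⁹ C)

K ≈ 0.500 eV

v = qBr/m = (1×1.60×10^-19)(5.55×10^-3)(0.0184) / (1.67×10^-27) = 9780 m/s.
K = ½mv² = 0.5·(1.67×10^-27)·(9780)² = 7.99×10^-20 J = 0.500 eV.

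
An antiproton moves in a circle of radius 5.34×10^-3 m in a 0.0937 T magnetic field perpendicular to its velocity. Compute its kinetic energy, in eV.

v = qBr/m = (1×1.60×10^-19)(0.0937)(5.34×10^-3) / (1.67×10^-27) = 4.79×10^4 m/s.
K = ½mv² = 0.5·(1.67×10^-27)·(4.79×10^4)² = 1.92×10^-18 J = 12.0 eV.

K ≈ 12.0 eV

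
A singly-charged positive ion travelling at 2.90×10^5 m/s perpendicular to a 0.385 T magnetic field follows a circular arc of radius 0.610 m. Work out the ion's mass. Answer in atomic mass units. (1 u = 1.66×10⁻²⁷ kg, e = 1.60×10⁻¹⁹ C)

qvB = mv²/r ⇒ m = qBr/v.
m = (1×1.60×10^-19)(0.385)(0.610) / (2.90×10^5) = 1.30×10^-25 kg = 78.1 u.

m ≈ 78.1 u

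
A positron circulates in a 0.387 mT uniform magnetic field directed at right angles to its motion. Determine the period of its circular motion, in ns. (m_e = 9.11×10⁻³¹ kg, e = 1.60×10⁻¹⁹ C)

The cyclotron period is independent of speed: T = 2πm/(qB).
T = 2π(9.11×10^-31) / [(1×1.60×10^-19)(3.87×10^-4)] = 9.24×10^-8 s.

T ≈ 92.4 ns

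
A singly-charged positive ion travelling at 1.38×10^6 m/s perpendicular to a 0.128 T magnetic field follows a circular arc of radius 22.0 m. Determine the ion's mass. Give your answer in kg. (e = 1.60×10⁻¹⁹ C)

m ≈ 3.26×10^-25 kg

qvB = mv²/r ⇒ m = qBr/v.
m = (1×1.60×10^-19)(0.128)(22.0) / (1.38×10^6) = 3.26×10^-25 kg.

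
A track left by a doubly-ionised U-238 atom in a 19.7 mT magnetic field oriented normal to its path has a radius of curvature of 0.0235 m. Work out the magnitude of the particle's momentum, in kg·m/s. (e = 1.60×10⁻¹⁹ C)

Since qvB = mv²/r, the momentum p = mv = qBr.
p = (2×1.60×10^-19)(0.0197)(0.0235) = 1.48×10^-22 kg·m/s.

p ≈ 1.48×10^-22 kg·m/s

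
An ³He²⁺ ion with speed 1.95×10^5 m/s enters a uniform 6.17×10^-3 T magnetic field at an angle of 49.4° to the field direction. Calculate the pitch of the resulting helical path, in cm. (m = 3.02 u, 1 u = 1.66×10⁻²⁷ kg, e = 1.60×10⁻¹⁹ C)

The velocity component along B is v∥ = v cos49.4° = 1.27×10^5 m/s.
The cyclotron period T = 2πm/(qB) = 1.60×10^-5 s is set by m, q, B alone.
Pitch = v∥·T = (1.27×10^5)(1.60×10^-5) = 2.02 m.

pitch ≈ 202 cm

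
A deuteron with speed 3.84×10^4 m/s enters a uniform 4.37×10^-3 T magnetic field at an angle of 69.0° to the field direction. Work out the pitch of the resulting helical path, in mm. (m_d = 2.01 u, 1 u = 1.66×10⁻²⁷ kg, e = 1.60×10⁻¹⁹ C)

pitch ≈ 413 mm

The velocity component along B is v∥ = v cos69.0° = 1.38×10^4 m/s.
The cyclotron period T = 2πm/(qB) = 3.00×10^-5 s is set by m, q, B alone.
Pitch = v∥·T = (1.38×10^4)(3.00×10^-5) = 0.413 m.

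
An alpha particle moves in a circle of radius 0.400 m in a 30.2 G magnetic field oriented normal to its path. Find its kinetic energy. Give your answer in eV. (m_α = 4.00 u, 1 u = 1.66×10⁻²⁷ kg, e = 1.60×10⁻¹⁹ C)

K ≈ 70.3 eV

v = qBr/m = (2×1.60×10^-19)(3.02×10^-3)(0.400) / (6.64×10^-27) = 5.82×10^4 m/s.
K = ½mv² = 0.5·(6.64×10^-27)·(5.82×10^4)² = 1.13×10^-17 J = 70.3 eV.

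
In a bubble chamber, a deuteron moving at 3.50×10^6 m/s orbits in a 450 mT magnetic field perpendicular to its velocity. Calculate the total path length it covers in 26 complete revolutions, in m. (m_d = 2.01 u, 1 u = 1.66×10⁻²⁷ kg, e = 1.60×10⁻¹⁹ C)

r = mv/(qB) = 0.162 m, so one revolution covers 2πr = 1.02 m.
In 26 revolutions: L = 26·2πr = 26.5 m.

L ≈ 26.5 m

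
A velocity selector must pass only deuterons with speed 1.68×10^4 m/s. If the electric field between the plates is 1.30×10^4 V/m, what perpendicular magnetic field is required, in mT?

qE = qvB ⇒ B = E/v = (1.30×10^4) / (1.68×10^4) = 0.774 T.

B ≈ 774 mT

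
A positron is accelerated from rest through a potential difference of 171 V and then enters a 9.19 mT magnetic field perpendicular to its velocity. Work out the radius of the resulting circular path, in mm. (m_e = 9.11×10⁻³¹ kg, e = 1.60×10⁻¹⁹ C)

The kinetic energy gained is K = qV = (1×1.60×10^-19)(171) = 2.74×10^-17 J.
v = √(2K/m) = 7.75×10^6 m/s.
r = mv/(qB) = (9.11×10^-31)(7.75×10^6) / [(1×1.60×10^-19)(9.19×10^-3)] = 4.80×10^-3 m.

r ≈ 4.80 mm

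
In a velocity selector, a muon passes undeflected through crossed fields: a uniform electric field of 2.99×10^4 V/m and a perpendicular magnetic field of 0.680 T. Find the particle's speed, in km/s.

v ≈ 44.0 km/s

For zero net force, qE = qvB, so v = E/B.
v = (2.99×10^4) / (0.680) = 4.40×10^4 m/s.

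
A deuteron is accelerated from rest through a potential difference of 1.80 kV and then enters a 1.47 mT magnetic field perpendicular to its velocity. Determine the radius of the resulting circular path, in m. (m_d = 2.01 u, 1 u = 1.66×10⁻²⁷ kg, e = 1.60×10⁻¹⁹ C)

r ≈ 5.89 m

The kinetic energy gained is K = qV = (1×1.60×10^-19)(1800) = 2.88×10^-16 J.
v = √(2K/m) = 4.15×10^5 m/s.
r = mv/(qB) = (3.34×10^-27)(4.15×10^5) / [(1×1.60×10^-19)(1.47×10^-3)] = 5.89 m.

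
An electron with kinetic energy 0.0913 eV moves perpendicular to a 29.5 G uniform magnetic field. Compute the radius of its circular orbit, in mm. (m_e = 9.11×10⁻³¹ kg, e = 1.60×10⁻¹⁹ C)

Convert the energy: K = 0.0913 eV = 1.46×10^-20 J.
v = √(2K/m) = √(2·1.46×10^-20/9.11×10^-31) = 1.79×10^5 m/s.
r = mv/(qB) = (9.11×10^-31)(1.79×10^5) / [(1×1.60×10^-19)(2.95×10^-3)] = 3.46×10^-4 m.

r ≈ 0.346 mm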